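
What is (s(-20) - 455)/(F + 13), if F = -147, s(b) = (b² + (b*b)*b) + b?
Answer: 8075/134 ≈ 60.261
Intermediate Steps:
s(b) = b + b² + b³ (s(b) = (b² + b²*b) + b = (b² + b³) + b = b + b² + b³)
(s(-20) - 455)/(F + 13) = (-20*(1 - 20 + (-20)²) - 455)/(-147 + 13) = (-20*(1 - 20 + 400) - 455)/(-134) = (-20*381 - 455)*(-1/134) = (-7620 - 455)*(-1/134) = -8075*(-1/134) = 8075/134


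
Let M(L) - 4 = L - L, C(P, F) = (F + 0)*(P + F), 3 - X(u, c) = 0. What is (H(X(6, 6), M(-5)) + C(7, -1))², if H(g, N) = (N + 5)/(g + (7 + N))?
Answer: 5625/196 ≈ 28.699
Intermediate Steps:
X(u, c) = 3 (X(u, c) = 3 - 1*0 = 3 + 0 = 3)
C(P, F) = F*(F + P)
M(L) = 4 (M(L) = 4 + (L - L) = 4 + 0 = 4)
H(g, N) = (5 + N)/(7 + N + g)
(H(X(6, 6), M(-5)) + C(7, -1))² = ((5 + 4)/(7 + 4 + 3) - (-1 + 7))² = (9/14 - 1*6)² = ((1/14)*9 - 6)² = (9/14 - 6)² = (-75/14)² = 5625/196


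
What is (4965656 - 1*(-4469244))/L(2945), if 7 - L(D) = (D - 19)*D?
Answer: -9434900/8617063 ≈ -1.0949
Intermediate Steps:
L(D) = 7 - D*(-19 + D) (L(D) = 7 - (D - 19)*D = 7 - (-19 + D)*D = 7 - D*(-19 + D))
(4965656 - 1*(-4469244))/L(2945) = (4965656 - 1*(-4469244))/(7 - 1*2945² + 19*2945) = (4965656 + 4469244)/(7 - 1*8673025 + 55955) = 9434900/(7 - 8673025 + 55955) = 9434900/(-8617063) = 9434900*(-1/8617063) = -9434900/8617063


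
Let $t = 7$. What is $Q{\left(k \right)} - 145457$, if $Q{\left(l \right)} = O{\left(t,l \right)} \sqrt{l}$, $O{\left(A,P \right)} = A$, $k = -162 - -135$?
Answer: $-145457 + 21 i \sqrt{3} \approx -1.4546 \cdot 10^{5} + 36.373 i$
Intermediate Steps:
$k = -27$ ($k = -162 + 135 = -27$)
$Q{\left(l \right)} = 7 \sqrt{l}$
$Q{\left(k \right)} - 145457 = 7 \sqrt{-27} - 145457 = 7 \cdot 3 i \sqrt{3} - 145457 = 21 i \sqrt{3} - 145457 = -145457 + 21 i \sqrt{3}$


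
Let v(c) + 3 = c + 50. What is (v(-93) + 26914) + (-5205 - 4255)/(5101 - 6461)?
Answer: 1827497/68 ≈ 26875.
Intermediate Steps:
v(c) = 47 + c (v(c) = -3 + (c + 50) = -3 + (50 + c) = 47 + c)
(v(-93) + 26914) + (-5205 - 4255)/(5101 - 6461) = ((47 - 93) + 26914) + (-5205 - 4255)/(5101 - 6461) = (-46 + 26914) - 9460/(-1360) = 26868 - 9460*(-1/1360) = 26868 + 473/68 = 1827497/68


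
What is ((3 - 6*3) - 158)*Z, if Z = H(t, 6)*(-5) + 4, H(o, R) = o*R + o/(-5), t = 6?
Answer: 29410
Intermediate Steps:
H(o, R) = -o/5 + R*o (H(o, R) = R*o + o*(-⅕) = R*o - o/5 = -o/5 + R*o)
Z = -170 (Z = (6*(-⅕ + 6))*(-5) + 4 = (6*(29/5))*(-5) + 4 = (174/5)*(-5) + 4 = -174 + 4 = -170)
((3 - 6*3) - 158)*Z = ((3 - 6*3) - 158)*(-170) = ((3 - 18) - 158)*(-170) = (-15 - 158)*(-170) = -173*(-170) = 29410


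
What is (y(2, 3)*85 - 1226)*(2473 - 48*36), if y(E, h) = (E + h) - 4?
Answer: -850045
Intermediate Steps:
y(E, h) = -4 + E + h
(y(2, 3)*85 - 1226)*(2473 - 48*36) = ((-4 + 2 + 3)*85 - 1226)*(2473 - 48*36) = (1*85 - 1226)*(2473 - 1728) = (85 - 1226)*745 = -1141*745 = -850045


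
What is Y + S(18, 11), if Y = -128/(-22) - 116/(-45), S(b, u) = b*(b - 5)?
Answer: 119986/495 ≈ 242.40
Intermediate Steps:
S(b, u) = b*(-5 + b)
Y = 4156/495 (Y = -128*(-1/22) - 116*(-1/45) = 64/11 + 116/45 = 4156/495 ≈ 8.3960)
Y + S(18, 11) = 4156/495 + 18*(-5 + 18) = 4156/495 + 18*13 = 4156/495 + 234 = 119986/495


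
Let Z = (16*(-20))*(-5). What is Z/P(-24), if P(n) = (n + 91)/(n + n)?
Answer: -76800/67 ≈ -1146.3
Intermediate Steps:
P(n) = (91 + n)/(2*n) (P(n) = (91 + n)/((2*n)) = (91 + n)*(1/(2*n)) = (91 + n)/(2*n))
Z = 1600 (Z = -320*(-5) = 1600)
Z/P(-24) = 1600/(((½)*(91 - 24)/(-24))) = 1600/(((½)*(-1/24)*67)) = 1600/(-67/48) = 1600*(-48/67) = -76800/67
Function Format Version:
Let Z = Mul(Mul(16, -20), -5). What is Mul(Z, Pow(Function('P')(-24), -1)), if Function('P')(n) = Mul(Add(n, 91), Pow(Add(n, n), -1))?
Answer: Rational(-76800, 67) ≈ -1146.3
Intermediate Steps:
Function('P')(n) = Mul(Rational(1, 2), Pow(n, -1), Add(91, n)) (Function('P')(n) = Mul(Add(91, n), Pow(Mul(2, n), -1)) = Mul(Add(91, n), Mul(Rational(1, 2), Pow(n, -1))) = Mul(Rational(1, 2), Pow(n, -1), Add(91, n)))
Z = 1600 (Z = Mul(-320, -5) = 1600)
Mul(Z, Pow(Function('P')(-24), -1)) = Mul(1600, Pow(Mul(Rational(1, 2), Pow(-24, -1), Add(91, -24)), -1)) = Mul(1600, Pow(Mul(Rational(1, 2), Rational(-1, 24), 67), -1)) = Mul(1600, Pow(Rational(-67, 48), -1)) = Mul(1600, Rational(-48, 67)) = Rational(-76800, 67)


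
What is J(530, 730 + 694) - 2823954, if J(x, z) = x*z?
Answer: -2069234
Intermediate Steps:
J(530, 730 + 694) - 2823954 = 530*(730 + 694) - 2823954 = 530*1424 - 2823954 = 754720 - 2823954 = -2069234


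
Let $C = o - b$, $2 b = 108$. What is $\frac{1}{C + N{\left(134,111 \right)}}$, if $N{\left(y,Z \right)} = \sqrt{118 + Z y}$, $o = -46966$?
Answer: $- \frac{11755}{552716352} - \frac{\sqrt{937}}{552716352} \approx -2.1323 \cdot 10^{-5}$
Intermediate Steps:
$b = 54$ ($b = \frac{1}{2} \cdot 108 = 54$)
$C = -47020$ ($C = -46966 - 54 = -47020$)
$\frac{1}{C + N{\left(134,111 \right)}} = \frac{1}{-47020 + \sqrt{118 + 111 \cdot 134}} = \frac{1}{-47020 + \sqrt{118 + 14874}} = \frac{1}{-47020 + \sqrt{14992}} = \frac{1}{-47020 + 4 \sqrt{937}}$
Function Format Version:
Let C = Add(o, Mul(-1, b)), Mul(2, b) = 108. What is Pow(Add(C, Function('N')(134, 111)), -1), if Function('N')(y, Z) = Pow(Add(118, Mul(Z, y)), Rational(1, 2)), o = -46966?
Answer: Add(Rational(-11755, 552716352), Mul(Rational(-1, 552716352), Pow(937, Rational(1, 2)))) ≈ -2.1323e-5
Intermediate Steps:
b = 54 (b = Mul(Rational(1, 2), 108) = 54)
C = -47020 (C = Add(-46966, Mul(-1, 54)) = Add(-46966, -54) = -47020)
Pow(Add(C, Function('N')(134, 111)), -1) = Pow(Add(-47020, Pow(Add(118, Mul(111, 134)), Rational(1, 2))), -1) = Pow(Add(-47020, Pow(Add(118, 14874), Rational(1, 2))), -1) = Pow(Add(-47020, Pow(14992, Rational(1, 2))), -1) = Pow(Add(-47020, Mul(4, Pow(937, Rational(1, 2)))), -1)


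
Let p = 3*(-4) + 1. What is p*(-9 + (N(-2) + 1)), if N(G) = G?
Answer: 110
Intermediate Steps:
p = -11 (p = -12 + 1 = -11)
p*(-9 + (N(-2) + 1)) = -11*(-9 + (-2 + 1)) = -11*(-9 - 1) = -11*(-10) = 110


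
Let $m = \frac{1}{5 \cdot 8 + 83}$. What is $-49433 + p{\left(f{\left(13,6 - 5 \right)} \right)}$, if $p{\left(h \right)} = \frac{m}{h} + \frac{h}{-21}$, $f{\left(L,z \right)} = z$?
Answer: $- \frac{42561847}{861} \approx -49433.0$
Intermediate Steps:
$m = \frac{1}{123}$ ($m = \frac{1}{40 + 83} = \frac{1}{123} \approx 0.0081301$)
$p{\left(h \right)} = - \frac{h}{21} + \frac{1}{123 h}$ ($p{\left(h \right)} = \frac{1}{123 h} + \frac{h}{-21} = \frac{1}{123 h} + h \left(- \frac{1}{21}\right) = \frac{1}{123 h} - \frac{h}{21} = - \frac{h}{21} + \frac{1}{123 h}$)
$-49433 + p{\left(f{\left(13,6 - 5 \right)} \right)} = -49433 + \left(- \frac{6 - 5}{21} + \frac{1}{123 \left(6 - 5\right)}\right) = -49433 + \left(\left(- \frac{1}{21}\right) 1 + \frac{1}{123 \cdot 1}\right) = -49433 + \left(- \frac{1}{21} + \frac{1}{123} \cdot 1\right) = -49433 + \left(- \frac{1}{21} + \frac{1}{123}\right) = -49433 - \frac{34}{861} = - \frac{42561847}{861}$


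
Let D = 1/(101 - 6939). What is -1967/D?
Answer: 13450346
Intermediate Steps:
D = -1/6838 (D = 1/(-6838) = -1/6838 ≈ -0.00014624)
-1967/D = -1967/(-1/6838) = -1967*(-6838) = 13450346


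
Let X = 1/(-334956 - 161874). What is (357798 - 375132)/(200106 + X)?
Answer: -8612051220/99418663979 ≈ -0.086624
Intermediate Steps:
X = -1/496830 (X = 1/(-496830) = -1/496830 ≈ -2.0128e-6)
(357798 - 375132)/(200106 + X) = (357798 - 375132)/(200106 - 1/496830) = -17334/99418663979/496830 = -17334*496830/99418663979 = -8612051220/99418663979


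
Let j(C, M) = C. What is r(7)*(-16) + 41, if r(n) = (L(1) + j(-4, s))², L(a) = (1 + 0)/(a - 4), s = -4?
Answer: -2335/9 ≈ -259.44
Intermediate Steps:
L(a) = 1/(-4 + a)
r(n) = 169/9 (r(n) = (1/(-4 + 1) - 4)² = (1/(-3) - 4)² = (-⅓ - 4)² = (-13/3)² = 169/9)
r(7)*(-16) + 41 = (169/9)*(-16) + 41 = -2704/9 + 41 = -2335/9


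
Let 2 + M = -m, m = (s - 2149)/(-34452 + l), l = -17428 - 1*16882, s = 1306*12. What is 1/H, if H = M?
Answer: -68762/124001 ≈ -0.55453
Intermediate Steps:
s = 15672
l = -34310 (l = -17428 - 16882 = -34310)
m = -13523/68762 (m = (15672 - 2149)/(-34452 - 34310) = 13523/(-68762) = 13523*(-1/68762) = -13523/68762 ≈ -0.19666)
M = -124001/68762 (M = -2 - 1*(-13523/68762) = -2 + 13523/68762 = -124001/68762 ≈ -1.8033)
H = -124001/68762 ≈ -1.8033
1/H = 1/(-124001/68762) = -68762/124001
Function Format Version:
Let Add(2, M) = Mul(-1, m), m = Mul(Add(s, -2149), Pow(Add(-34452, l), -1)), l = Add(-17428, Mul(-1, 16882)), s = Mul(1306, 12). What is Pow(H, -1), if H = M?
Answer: Rational(-68762, 124001) ≈ -0.55453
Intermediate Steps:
s = 15672
l = -34310 (l = Add(-17428, -16882) = -34310)
m = Rational(-13523, 68762) (m = Mul(Add(15672, -2149), Pow(Add(-34452, -34310), -1)) = Mul(13523, Pow(-68762, -1)) = Mul(13523, Rational(-1, 68762)) = Rational(-13523, 68762) ≈ -0.19666)
M = Rational(-124001, 68762) (M = Add(-2, Mul(-1, Rational(-13523, 68762))) = Add(-2, Rational(13523, 68762)) = Rational(-124001, 68762) ≈ -1.8033)
H = Rational(-124001, 68762) ≈ -1.8033
Pow(H, -1) = Pow(Rational(-124001, 68762), -1) = Rational(-68762, 124001)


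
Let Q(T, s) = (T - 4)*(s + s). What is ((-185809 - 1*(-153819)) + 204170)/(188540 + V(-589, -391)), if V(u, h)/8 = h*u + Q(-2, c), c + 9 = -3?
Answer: 43045/508021 ≈ 0.084731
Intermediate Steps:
c = -12 (c = -9 - 3 = -12)
Q(T, s) = 2*s*(-4 + T) (Q(T, s) = (-4 + T)*(2*s) = 2*s*(-4 + T))
V(u, h) = 1152 + 8*h*u (V(u, h) = 8*(h*u + 2*(-12)*(-4 - 2)) = 8*(h*u + 2*(-12)*(-6)) = 8*(h*u + 144) = 8*(144 + h*u) = 1152 + 8*h*u)
((-185809 - 1*(-153819)) + 204170)/(188540 + V(-589, -391)) = ((-185809 - 1*(-153819)) + 204170)/(188540 + (1152 + 8*(-391)*(-589))) = ((-185809 + 153819) + 204170)/(188540 + (1152 + 1842392)) = (-31990 + 204170)/(188540 + 1843544) = 172180/2032084 = 172180*(1/2032084) = 43045/508021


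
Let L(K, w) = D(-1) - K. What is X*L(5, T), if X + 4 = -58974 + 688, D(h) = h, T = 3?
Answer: 349740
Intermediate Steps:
L(K, w) = -1 - K
X = -58290 (X = -4 + (-58974 + 688) = -4 - 58286 = -58290)
X*L(5, T) = -58290*(-1 - 1*5) = -58290*(-1 - 5) = -58290*(-6) = 349740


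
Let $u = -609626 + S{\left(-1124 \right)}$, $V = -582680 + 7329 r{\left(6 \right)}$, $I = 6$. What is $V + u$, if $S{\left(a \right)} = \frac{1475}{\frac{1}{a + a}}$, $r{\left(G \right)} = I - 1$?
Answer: $-4471461$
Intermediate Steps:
$r{\left(G \right)} = 5$ ($r{\left(G \right)} = 6 - 1 = 5$)
$V = -546035$ ($V = -582680 + 7329 \cdot 5 = -582680 + 36645 = -546035$)
$S{\left(a \right)} = 2950 a$ ($S{\left(a \right)} = \frac{1475}{\frac{1}{2 a}} = \frac{1475}{\frac{1}{2} \frac{1}{a}} = 1475 \cdot 2 a = 2950 a$)
$u = -3925426$ ($u = -609626 + 2950 \left(-1124\right) = -609626 - 3315800 = -3925426$)
$V + u = -546035 - 3925426 = -4471461$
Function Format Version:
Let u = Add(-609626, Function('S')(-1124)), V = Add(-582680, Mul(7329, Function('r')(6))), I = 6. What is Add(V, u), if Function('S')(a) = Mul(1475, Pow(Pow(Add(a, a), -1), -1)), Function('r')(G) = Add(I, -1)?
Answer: -4471461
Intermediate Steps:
Function('r')(G) = 5 (Function('r')(G) = Add(6, -1) = 5)
V = -546035 (V = Add(-582680, Mul(7329, 5)) = Add(-582680, 36645) = -546035)
Function('S')(a) = Mul(2950, a) (Function('S')(a) = Mul(1475, Pow(Pow(Mul(2, a), -1), -1)) = Mul(1475, Pow(Mul(Rational(1, 2), Pow(a, -1)), -1)) = Mul(1475, Mul(2, a)) = Mul(2950, a))
u = -3925426 (u = Add(-609626, Mul(2950, -1124)) = Add(-609626, -3315800) = -3925426)
Add(V, u) = Add(-546035, -3925426) = -4471461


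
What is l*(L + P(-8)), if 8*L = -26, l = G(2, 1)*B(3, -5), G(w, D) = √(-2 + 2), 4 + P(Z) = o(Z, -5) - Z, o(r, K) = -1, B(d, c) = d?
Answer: 0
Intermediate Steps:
P(Z) = -5 - Z (P(Z) = -4 + (-1 - Z) = -5 - Z)
G(w, D) = 0 (G(w, D) = √0 = 0)
l = 0 (l = 0*3 = 0)
L = -13/4 (L = (⅛)*(-26) = -13/4 ≈ -3.2500)
l*(L + P(-8)) = 0*(-13/4 + (-5 - 1*(-8))) = 0*(-13/4 + (-5 + 8)) = 0*(-13/4 + 3) = 0*(-¼) = 0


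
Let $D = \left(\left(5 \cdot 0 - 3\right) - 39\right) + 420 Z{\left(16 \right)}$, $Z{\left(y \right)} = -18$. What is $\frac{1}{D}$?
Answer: $- \frac{1}{7602} \approx -0.00013154$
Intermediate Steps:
$D = -7602$ ($D = \left(\left(5 \cdot 0 - 3\right) - 39\right) + 420 \left(-18\right) = \left(\left(0 - 3\right) - 39\right) - 7560 = \left(-3 - 39\right) - 7560 = -42 - 7560 = -7602$)
$\frac{1}{D} = \frac{1}{-7602} = - \frac{1}{7602}$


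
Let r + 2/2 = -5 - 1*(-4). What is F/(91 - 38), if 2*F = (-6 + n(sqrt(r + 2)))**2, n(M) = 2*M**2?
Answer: 18/53 ≈ 0.33962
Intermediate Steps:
r = -2 (r = -1 + (-5 - 1*(-4)) = -1 + (-5 + 4) = -1 - 1 = -2)
F = 18 (F = (-6 + 2*(sqrt(-2 + 2))**2)**2/2 = (-6 + 2*(sqrt(0))**2)**2/2 = (-6 + 2*0**2)**2/2 = (-6 + 2*0)**2/2 = (-6 + 0)**2/2 = (1/2)*(-6)**2 = (1/2)*36 = 18)
F/(91 - 38) = 18/(91 - 38) = 18/53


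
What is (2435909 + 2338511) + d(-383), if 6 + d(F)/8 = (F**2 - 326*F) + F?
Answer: 6943684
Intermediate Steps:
d(F) = -48 - 2600*F + 8*F**2 (d(F) = -48 + 8*((F**2 - 326*F) + F) = -48 + 8*(F**2 - 325*F) = -48 + (-2600*F + 8*F**2) = -48 - 2600*F + 8*F**2)
(2435909 + 2338511) + d(-383) = (2435909 + 2338511) + (-48 - 2600*(-383) + 8*(-383)**2) = 4774420 + (-48 + 995800 + 8*146689) = 4774420 + (-48 + 995800 + 1173512) = 4774420 + 2169264 = 6943684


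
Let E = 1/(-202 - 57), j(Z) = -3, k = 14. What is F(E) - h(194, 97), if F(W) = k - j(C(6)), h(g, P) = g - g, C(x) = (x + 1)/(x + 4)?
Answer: 17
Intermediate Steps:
C(x) = (1 + x)/(4 + x)
h(g, P) = 0
E = -1/259 (E = 1/(-259) = -1/259 ≈ -0.0038610)
F(W) = 17 (F(W) = 14 - 1*(-3) = 14 + 3 = 17)
F(E) - h(194, 97) = 17 - 1*0 = 17 + 0 = 17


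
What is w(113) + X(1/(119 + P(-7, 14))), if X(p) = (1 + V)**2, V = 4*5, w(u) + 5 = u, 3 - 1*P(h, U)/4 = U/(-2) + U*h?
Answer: 549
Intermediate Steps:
P(h, U) = 12 + 2*U - 4*U*h (P(h, U) = 12 - 4*(U/(-2) + U*h) = 12 - 4*(U*(-1/2) + U*h) = 12 - 4*(-U/2 + U*h) = 12 + (2*U - 4*U*h) = 12 + 2*U - 4*U*h)
w(u) = -5 + u
V = 20
X(p) = 441 (X(p) = (1 + 20)**2 = 21**2 = 441)
w(113) + X(1/(119 + P(-7, 14))) = (-5 + 113) + 441 = 108 + 441 = 549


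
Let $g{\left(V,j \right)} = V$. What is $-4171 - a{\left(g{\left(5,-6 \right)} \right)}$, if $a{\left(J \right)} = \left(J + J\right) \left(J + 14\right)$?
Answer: $-4361$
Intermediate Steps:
$a{\left(J \right)} = 2 J \left(14 + J\right)$
$-4171 - a{\left(g{\left(5,-6 \right)} \right)} = -4171 - 2 \cdot 5 \left(14 + 5\right) = -4171 - 2 \cdot 5 \cdot 19 = -4171 - 190 = -4361$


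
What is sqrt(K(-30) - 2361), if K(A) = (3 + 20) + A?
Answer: 8*I*sqrt(37) ≈ 48.662*I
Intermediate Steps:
K(A) = 23 + A
sqrt(K(-30) - 2361) = sqrt((23 - 30) - 2361) = sqrt(-7 - 2361) = sqrt(-2368) = 8*I*sqrt(37)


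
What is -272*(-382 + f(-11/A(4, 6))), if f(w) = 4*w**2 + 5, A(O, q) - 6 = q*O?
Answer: 23039488/225 ≈ 1.0240e+5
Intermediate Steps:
A(O, q) = 6 + O*q (A(O, q) = 6 + q*O = 6 + O*q)
f(w) = 5 + 4*w**2
-272*(-382 + f(-11/A(4, 6))) = -272*(-382 + (5 + 4*(-11/(6 + 4*6))**2)) = -272*(-382 + (5 + 4*(-11/(6 + 24))**2)) = -272*(-382 + (5 + 4*(-11/30)**2)) = -272*(-382 + (5 + 4*(121/900))) = -272*(-382 + (5 + 121/225)) = -272*(-382 + 1246/225) = -272*(-84704/225) = 23039488/225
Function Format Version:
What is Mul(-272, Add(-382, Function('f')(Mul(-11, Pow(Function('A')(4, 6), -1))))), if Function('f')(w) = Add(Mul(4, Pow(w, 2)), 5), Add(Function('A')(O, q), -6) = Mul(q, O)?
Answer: Rational(23039488, 225) ≈ 1.0240e+5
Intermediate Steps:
Function('A')(O, q) = Add(6, Mul(O, q)) (Function('A')(O, q) = Add(6, Mul(q, O)) = Add(6, Mul(O, q)))
Function('f')(w) = Add(5, Mul(4, Pow(w, 2)))
Mul(-272, Add(-382, Function('f')(Mul(-11, Pow(Function('A')(4, 6), -1))))) = Mul(-272, Add(-382, Add(5, Mul(4, Pow(Mul(-11, Pow(Add(6, Mul(4, 6)), -1)), 2))))) = Mul(-272, Add(-382, Add(5, Mul(4, Pow(Mul(-11, Pow(Add(6, 24), -1)), 2))))) = Mul(-272, Add(-382, Add(5, Mul(4, Pow(Mul(-11, Pow(30, -1)), 2))))) = Mul(-272, Add(-382, Add(5, Mul(4, Pow(Mul(-11, Rational(1, 30)), 2))))) = Mul(-272, Add(-382, Add(5, Mul(4, Pow(Rational(-11, 30), 2))))) = Mul(-272, Add(-382, Add(5, Mul(4, Rational(121, 900))))) = Mul(-272, Add(-382, Add(5, Rational(121, 225)))) = Mul(-272, Add(-382, Rational(1246, 225))) = Mul(-272, Rational(-84704, 225)) = Rational(23039488, 225)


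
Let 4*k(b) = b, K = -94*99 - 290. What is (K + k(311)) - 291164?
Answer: -1202729/4 ≈ -3.0068e+5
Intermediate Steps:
K = -9596 (K = -9306 - 290 = -9596)
k(b) = b/4
(K + k(311)) - 291164 = (-9596 + (1/4)*311) - 291164 = (-9596 + 311/4) - 291164 = -38073/4 - 291164 = -1202729/4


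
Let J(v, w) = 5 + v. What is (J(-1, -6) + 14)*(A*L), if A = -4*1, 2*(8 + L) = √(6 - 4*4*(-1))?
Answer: 576 - 36*√22 ≈ 407.15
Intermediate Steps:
L = -8 + √22/2 (L = -8 + √(6 - 4*4*(-1))/2 = -8 + √(6 - 16*(-1))/2 = -8 + √(6 + 16)/2 = -8 + √22/2 ≈ -5.6548)
A = -4
(J(-1, -6) + 14)*(A*L) = ((5 - 1) + 14)*(-4*(-8 + √22/2)) = (4 + 14)*(32 - 2*√22) = 18*(32 - 2*√22) = 576 - 36*√22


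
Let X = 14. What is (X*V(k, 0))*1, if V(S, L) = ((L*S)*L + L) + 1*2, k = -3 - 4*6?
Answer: 28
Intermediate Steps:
k = -27 (k = -3 - 1*24 = -3 - 24 = -27)
V(S, L) = 2 + L + S*L² (V(S, L) = (S*L² + L) + 2 = (L + S*L²) + 2 = 2 + L + S*L²)
(X*V(k, 0))*1 = (14*(2 + 0 - 27*0²))*1 = (14*(2 + 0 - 27*0))*1 = (14*(2 + 0 + 0))*1 = (14*2)*1 = 28*1 = 28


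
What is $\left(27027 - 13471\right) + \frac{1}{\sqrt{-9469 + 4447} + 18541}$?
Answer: $\frac{4660196336409}{343773703} - \frac{9 i \sqrt{62}}{343773703} \approx 13556.0 - 2.0614 \cdot 10^{-7} i$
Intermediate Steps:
$\left(27027 - 13471\right) + \frac{1}{\sqrt{-9469 + 4447} + 18541} = 13556 + \frac{1}{\sqrt{-5022} + 18541} = 13556 + \frac{1}{9 i \sqrt{62} + 18541} = 13556 + \frac{1}{18541 + 9 i \sqrt{62}}$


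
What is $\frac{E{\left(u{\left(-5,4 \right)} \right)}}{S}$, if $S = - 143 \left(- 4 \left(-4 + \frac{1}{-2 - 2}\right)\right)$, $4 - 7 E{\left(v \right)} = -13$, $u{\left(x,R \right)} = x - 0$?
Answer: $- \frac{1}{1001} \approx -0.000999$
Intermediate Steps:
$u{\left(x,R \right)} = x$ ($u{\left(x,R \right)} = x + 0 = x$)
$E{\left(v \right)} = \frac{17}{7}$ ($E{\left(v \right)} = \frac{4}{7} - - \frac{13}{7} = \frac{4}{7} + \frac{13}{7} = \frac{17}{7}$)
$S = -2431$ ($S = - 143 \left(- 4 \left(-4 + \frac{1}{-4}\right)\right) = - 143 \left(- 4 \left(-4 - \frac{1}{4}\right)\right) = - 143 \left(\left(-4\right) \left(- \frac{17}{4}\right)\right) = \left(-143\right) 17 = -2431$)
$\frac{E{\left(u{\left(-5,4 \right)} \right)}}{S} = \frac{17}{7 \left(-2431\right)} = \frac{17}{7} \left(- \frac{1}{2431}\right) = - \frac{1}{1001}$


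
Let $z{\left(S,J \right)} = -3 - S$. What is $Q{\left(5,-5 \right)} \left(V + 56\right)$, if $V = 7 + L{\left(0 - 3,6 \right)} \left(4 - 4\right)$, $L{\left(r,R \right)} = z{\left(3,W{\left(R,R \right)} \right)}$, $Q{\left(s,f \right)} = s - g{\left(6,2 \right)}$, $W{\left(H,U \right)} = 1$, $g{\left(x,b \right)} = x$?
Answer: $-63$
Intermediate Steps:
$Q{\left(s,f \right)} = -6 + s$ ($Q{\left(s,f \right)} = s - 6 = -6 + s$)
$L{\left(r,R \right)} = -6$ ($L{\left(r,R \right)} = -3 - 3 = -6$)
$V = 7$ ($V = 7 - 6 \left(4 - 4\right) = 7 - 0 = 7 + 0 = 7$)
$Q{\left(5,-5 \right)} \left(V + 56\right) = \left(-6 + 5\right) \left(7 + 56\right) = \left(-1\right) 63 = -63$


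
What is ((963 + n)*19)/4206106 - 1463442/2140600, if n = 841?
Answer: -80026591727/118468296100 ≈ -0.67551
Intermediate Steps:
((963 + n)*19)/4206106 - 1463442/2140600 = ((963 + 841)*19)/4206106 - 1463442/2140600 = (1804*19)*(1/4206106) - 1463442*1/2140600 = 34276*(1/4206106) - 731721/1070300 = 902/110687 - 731721/1070300 = -80026591727/118468296100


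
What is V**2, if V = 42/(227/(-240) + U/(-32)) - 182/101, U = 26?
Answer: 299692743364/454158721 ≈ 659.89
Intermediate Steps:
V = -547442/21311 (V = 42/(227/(-240) + 26/(-32)) - 182/101 = 42/(227*(-1/240) + 26*(-1/32)) - 182*1/101 = 42/(-227/240 - 13/16) - 182/101 = 42/(-211/120) - 182/101 = 42*(-120/211) - 182/101 = -5040/211 - 182/101 = -547442/21311 ≈ -25.688)
V**2 = (-547442/21311)**2 = 299692743364/454158721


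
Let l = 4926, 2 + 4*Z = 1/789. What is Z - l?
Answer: -15548033/3156 ≈ -4926.5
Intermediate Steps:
Z = -1577/3156 (Z = -½ + (¼)/789 = -½ + (¼)*(1/789) = -½ + 1/3156 = -1577/3156 ≈ -0.49968)
Z - l = -1577/3156 - 1*4926 = -1577/3156 - 4926 = -15548033/3156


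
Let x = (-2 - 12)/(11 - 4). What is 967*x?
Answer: -1934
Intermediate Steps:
x = -2 (x = -14/7 = -14*⅐ = -2)
967*x = 967*(-2) = -1934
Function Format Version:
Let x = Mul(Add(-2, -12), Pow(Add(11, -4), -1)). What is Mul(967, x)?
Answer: -1934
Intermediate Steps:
x = -2 (x = Mul(-14, Pow(7, -1)) = Mul(-14, Rational(1, 7)) = -2)
Mul(967, x) = Mul(967, -2) = -1934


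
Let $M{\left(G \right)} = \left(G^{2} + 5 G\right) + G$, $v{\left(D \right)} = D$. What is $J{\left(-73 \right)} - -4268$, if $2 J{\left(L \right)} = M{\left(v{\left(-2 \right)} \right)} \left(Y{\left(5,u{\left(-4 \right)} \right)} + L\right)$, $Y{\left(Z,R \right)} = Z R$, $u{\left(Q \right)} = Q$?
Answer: $4640$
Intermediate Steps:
$Y{\left(Z,R \right)} = R Z$
$M{\left(G \right)} = G^{2} + 6 G$
$J{\left(L \right)} = 80 - 4 L$ ($J{\left(L \right)} = \frac{- 2 \left(6 - 2\right) \left(\left(-4\right) 5 + L\right)}{2} = \frac{\left(-2\right) 4 \left(-20 + L\right)}{2} = \frac{\left(-8\right) \left(-20 + L\right)}{2} = \frac{160 - 8 L}{2} = 80 - 4 L$)
$J{\left(-73 \right)} - -4268 = \left(80 - -292\right) - -4268 = \left(80 + 292\right) + 4268 = 372 + 4268 = 4640$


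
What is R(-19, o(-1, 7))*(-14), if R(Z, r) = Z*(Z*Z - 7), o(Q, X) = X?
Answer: 94164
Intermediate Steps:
R(Z, r) = Z*(-7 + Z²) (R(Z, r) = Z*(Z² - 7) = Z*(-7 + Z²))
R(-19, o(-1, 7))*(-14) = -19*(-7 + (-19)²)*(-14) = -19*(-7 + 361)*(-14) = -19*354*(-14) = -6726*(-14) = 94164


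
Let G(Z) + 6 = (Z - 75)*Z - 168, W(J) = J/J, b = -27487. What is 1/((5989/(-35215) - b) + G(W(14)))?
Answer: 35215/959215396 ≈ 3.6712e-5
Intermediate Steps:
W(J) = 1
G(Z) = -174 + Z*(-75 + Z) (G(Z) = -6 + ((Z - 75)*Z - 168) = -6 + ((-75 + Z)*Z - 168) = -6 + (Z*(-75 + Z) - 168) = -6 + (-168 + Z*(-75 + Z)) = -174 + Z*(-75 + Z))
1/((5989/(-35215) - b) + G(W(14))) = 1/((5989/(-35215) - 1*(-27487)) + (-174 + 1² - 75*1)) = 1/((5989*(-1/35215) + 27487) + (-174 + 1 - 75)) = 1/((-5989/35215 + 27487) - 248) = 1/(967948716/35215 - 248) = 1/(959215396/35215) = 35215/959215396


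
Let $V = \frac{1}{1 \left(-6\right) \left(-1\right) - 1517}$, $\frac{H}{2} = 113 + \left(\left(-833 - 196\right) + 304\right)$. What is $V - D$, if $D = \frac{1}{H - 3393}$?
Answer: $- \frac{3106}{6976287} \approx -0.00044522$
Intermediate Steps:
$H = -1224$ ($H = 2 \left(113 + \left(\left(-833 - 196\right) + 304\right)\right) = 2 \left(113 + \left(-1029 + 304\right)\right) = 2 \left(113 - 725\right) = 2 \left(-612\right) = -1224$)
$D = - \frac{1}{4617}$ ($D = \frac{1}{-1224 - 3393} = \frac{1}{-4617} = - \frac{1}{4617} \approx -0.00021659$)
$V = - \frac{1}{1511}$ ($V = \frac{1}{\left(-6\right) \left(-1\right) - 1517} = \frac{1}{6 - 1517} = \frac{1}{-1511} = - \frac{1}{1511} \approx -0.00066181$)
$V - D = - \frac{1}{1511} - - \frac{1}{4617} = - \frac{1}{1511} + \frac{1}{4617} = - \frac{3106}{6976287}$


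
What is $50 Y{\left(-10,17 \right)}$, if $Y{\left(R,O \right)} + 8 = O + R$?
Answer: $-50$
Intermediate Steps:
$Y{\left(R,O \right)} = -8 + O + R$ ($Y{\left(R,O \right)} = -8 + \left(O + R\right) = -8 + O + R$)
$50 Y{\left(-10,17 \right)} = 50 \left(-8 + 17 - 10\right) = 50 \left(-1\right) = -50$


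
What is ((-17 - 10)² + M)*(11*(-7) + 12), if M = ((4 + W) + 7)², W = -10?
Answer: -47450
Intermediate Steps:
M = 1 (M = ((4 - 10) + 7)² = (-6 + 7)² = 1² = 1)
((-17 - 10)² + M)*(11*(-7) + 12) = ((-17 - 10)² + 1)*(11*(-7) + 12) = ((-27)² + 1)*(-77 + 12) = (729 + 1)*(-65) = 730*(-65) = -47450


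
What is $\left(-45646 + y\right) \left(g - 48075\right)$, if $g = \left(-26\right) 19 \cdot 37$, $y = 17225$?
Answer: $1885818613$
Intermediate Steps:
$g = -18278$ ($g = \left(-494\right) 37 = -18278$)
$\left(-45646 + y\right) \left(g - 48075\right) = \left(-45646 + 17225\right) \left(-18278 - 48075\right) = \left(-28421\right) \left(-66353\right) = 1885818613$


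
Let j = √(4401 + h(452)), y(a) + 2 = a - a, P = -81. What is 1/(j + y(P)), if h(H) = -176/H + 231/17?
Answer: 1921/4235996 + √4072364399/4235996 ≈ 0.015518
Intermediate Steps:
h(H) = 231/17 - 176/H (h(H) = -176/H + 231*(1/17) = -176/H + 231/17 = 231/17 - 176/H)
y(a) = -2 (y(a) = -2 + (a - a) = -2 + 0 = -2)
j = 2*√4072364399/1921 (j = √(4401 + (231/17 - 176/452)) = √(4401 + (231/17 - 176*1/452)) = √(4401 + (231/17 - 44/113)) = √(4401 + 25355/1921) = √(8479676/1921) = 2*√4072364399/1921 ≈ 66.439)
1/(j + y(P)) = 1/(2*√4072364399/1921 - 2) = 1/(-2 + 2*√4072364399/1921)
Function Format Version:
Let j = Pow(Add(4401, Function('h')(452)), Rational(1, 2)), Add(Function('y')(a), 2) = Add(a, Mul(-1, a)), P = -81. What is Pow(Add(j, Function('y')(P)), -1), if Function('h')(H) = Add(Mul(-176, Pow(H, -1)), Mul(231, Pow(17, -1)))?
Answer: Add(Rational(1921, 4235996), Mul(Rational(1, 4235996), Pow(4072364399, Rational(1, 2)))) ≈ 0.015518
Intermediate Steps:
Function('h')(H) = Add(Rational(231, 17), Mul(-176, Pow(H, -1))) (Function('h')(H) = Add(Mul(-176, Pow(H, -1)), Mul(231, Rational(1, 17))) = Add(Mul(-176, Pow(H, -1)), Rational(231, 17)) = Add(Rational(231, 17), Mul(-176, Pow(H, -1))))
Function('y')(a) = -2 (Function('y')(a) = Add(-2, Add(a, Mul(-1, a))) = Add(-2, 0) = -2)
j = Mul(Rational(2, 1921), Pow(4072364399, Rational(1, 2))) (j = Pow(Add(4401, Add(Rational(231, 17), Mul(-176, Pow(452, -1)))), Rational(1, 2)) = Pow(Add(4401, Add(Rational(231, 17), Mul(-176, Rational(1, 452)))), Rational(1, 2)) = Pow(Add(4401, Add(Rational(231, 17), Rational(-44, 113))), Rational(1, 2)) = Pow(Add(4401, Rational(25355, 1921)), Rational(1, 2)) = Pow(Rational(8479676, 1921), Rational(1, 2)) = Mul(Rational(2, 1921), Pow(4072364399, Rational(1, 2))) ≈ 66.439)
Pow(Add(j, Function('y')(P)), -1) = Pow(Add(Mul(Rational(2, 1921), Pow(4072364399, Rational(1, 2))), -2), -1) = Pow(Add(-2, Mul(Rational(2, 1921), Pow(4072364399, Rational(1, 2)))), -1)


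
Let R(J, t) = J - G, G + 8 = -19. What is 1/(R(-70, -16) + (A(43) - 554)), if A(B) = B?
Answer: -1/554 ≈ -0.0018051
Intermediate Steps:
G = -27 (G = -8 - 19 = -27)
R(J, t) = 27 + J (R(J, t) = J - 1*(-27) = J + 27 = 27 + J)
1/(R(-70, -16) + (A(43) - 554)) = 1/((27 - 70) + (43 - 554)) = 1/(-43 - 511) = 1/(-554) = -1/554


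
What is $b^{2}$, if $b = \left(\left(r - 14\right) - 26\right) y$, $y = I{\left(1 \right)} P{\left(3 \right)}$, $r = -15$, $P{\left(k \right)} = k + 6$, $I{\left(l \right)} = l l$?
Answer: $245025$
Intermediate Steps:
$I{\left(l \right)} = l^{2}$
$P{\left(k \right)} = 6 + k$
$y = 9$ ($y = 1^{2} \left(6 + 3\right) = 1 \cdot 9 = 9$)
$b = -495$ ($b = \left(\left(-15 - 14\right) - 26\right) 9 = \left(-29 - 26\right) 9 = \left(-55\right) 9 = -495$)
$b^{2} = \left(-495\right)^{2} = 245025$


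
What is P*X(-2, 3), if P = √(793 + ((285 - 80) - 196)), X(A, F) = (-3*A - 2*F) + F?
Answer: 3*√802 ≈ 84.959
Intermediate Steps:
X(A, F) = -F - 3*A
P = √802 (P = √(793 + (205 - 196)) = √(793 + 9) = √802 ≈ 28.320)
P*X(-2, 3) = √802*(-1*3 - 3*(-2)) = √802*(-3 + 6) = √802*3 = 3*√802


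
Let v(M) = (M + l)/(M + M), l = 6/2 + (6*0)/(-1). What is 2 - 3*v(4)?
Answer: -5/8 ≈ -0.62500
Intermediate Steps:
l = 3 (l = 6*(½) + 0*(-1) = 3 + 0 = 3)
v(M) = (3 + M)/(2*M) (v(M) = (M + 3)/(M + M) = (3 + M)/((2*M)) = (3 + M)*(1/(2*M)) = (3 + M)/(2*M))
2 - 3*v(4) = 2 - 3*(3 + 4)/(2*4) = 2 - 3*7/(2*4) = 2 - 3*7/8 = 2 - 21/8 = -5/8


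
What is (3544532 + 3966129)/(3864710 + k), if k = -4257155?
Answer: -7510661/392445 ≈ -19.138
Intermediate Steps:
(3544532 + 3966129)/(3864710 + k) = (3544532 + 3966129)/(3864710 - 4257155) = 7510661/(-392445) = 7510661*(-1/392445) = -7510661/392445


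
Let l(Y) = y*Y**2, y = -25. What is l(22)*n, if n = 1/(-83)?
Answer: 12100/83 ≈ 145.78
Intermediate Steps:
l(Y) = -25*Y**2
n = -1/83 ≈ -0.012048
l(22)*n = -25*22**2*(-1/83) = -25*484*(-1/83) = -12100*(-1/83) = 12100/83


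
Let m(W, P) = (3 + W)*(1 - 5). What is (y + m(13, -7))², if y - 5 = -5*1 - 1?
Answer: 4225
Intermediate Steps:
m(W, P) = -12 - 4*W (m(W, P) = (3 + W)*(-4) = -12 - 4*W)
y = -1 (y = 5 + (-5*1 - 1) = 5 + (-5 - 1) = 5 - 6 = -1)
(y + m(13, -7))² = (-1 + (-12 - 4*13))² = (-1 + (-12 - 52))² = (-1 - 64)² = (-65)² = 4225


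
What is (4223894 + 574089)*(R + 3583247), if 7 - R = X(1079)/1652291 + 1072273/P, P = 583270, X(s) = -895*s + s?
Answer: 16568848383371759070523931/963731771570 ≈ 1.7192e+13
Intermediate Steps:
X(s) = -894*s
R = 5537052780567/963731771570 (R = 7 - (-894*1079/1652291 + 1072273/583270) = 7 - (-964626*1/1652291 + 1072273*(1/583270)) = 7 - (-964626/1652291 + 1072273/583270) = 7 - 1*1209069620423/963731771570 = 7 - 1209069620423/963731771570 = 5537052780567/963731771570 ≈ 5.7454)
(4223894 + 574089)*(R + 3583247) = (4223894 + 574089)*(5537052780567/963731771570 + 3583247) = 4797983*(3453294516335668357/963731771570) = 16568848383371759070523931/963731771570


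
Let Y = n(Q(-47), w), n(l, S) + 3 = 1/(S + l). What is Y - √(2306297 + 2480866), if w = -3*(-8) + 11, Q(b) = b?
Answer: -37/12 - 3*√531907 ≈ -2191.0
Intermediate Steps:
w = 35 (w = 24 + 11 = 35)
n(l, S) = -3 + 1/(S + l)
Y = -37/12 (Y = (1 - 3*35 - 3*(-47))/(35 - 47) = (1 - 105 + 141)/(-12) = -1/12*37 = -37/12 ≈ -3.0833)
Y - √(2306297 + 2480866) = -37/12 - √(2306297 + 2480866) = -37/12 - √4787163 = -37/12 - 3*√531907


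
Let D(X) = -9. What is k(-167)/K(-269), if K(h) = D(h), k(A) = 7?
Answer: -7/9 ≈ -0.77778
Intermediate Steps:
K(h) = -9
k(-167)/K(-269) = 7/(-9) = 7*(-1/9) = -7/9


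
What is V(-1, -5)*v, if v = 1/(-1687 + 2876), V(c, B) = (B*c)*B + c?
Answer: -26/1189 ≈ -0.021867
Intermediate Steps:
V(c, B) = c + c*B**2 (V(c, B) = c*B**2 + c = c + c*B**2)
v = 1/1189 ≈ 0.00084104
V(-1, -5)*v = -(1 + (-5)**2)*(1/1189) = -(1 + 25)*(1/1189) = -1*26*(1/1189) = -26*1/1189 = -26/1189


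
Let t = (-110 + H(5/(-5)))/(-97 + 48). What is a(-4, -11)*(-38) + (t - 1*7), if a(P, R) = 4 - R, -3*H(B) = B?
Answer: -12070/21 ≈ -574.76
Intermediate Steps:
H(B) = -B/3
t = 47/21 (t = (-110 - 5/(3*(-5)))/(-97 + 48) = (-110 - 5*(-1)/(3*5))/(-49) = (-110 - ⅓*(-1))*(-1/49) = (-110 + ⅓)*(-1/49) = -329/3*(-1/49) = 47/21 ≈ 2.2381)
a(-4, -11)*(-38) + (t - 1*7) = (4 - 1*(-11))*(-38) + (47/21 - 1*7) = (4 + 11)*(-38) + (47/21 - 7) = 15*(-38) - 100/21 = -570 - 100/21 = -12070/21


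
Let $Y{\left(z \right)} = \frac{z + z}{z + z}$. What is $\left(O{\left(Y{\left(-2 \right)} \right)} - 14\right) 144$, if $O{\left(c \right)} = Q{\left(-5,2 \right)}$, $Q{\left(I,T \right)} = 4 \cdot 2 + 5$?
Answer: $-144$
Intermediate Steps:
$Q{\left(I,T \right)} = 13$ ($Q{\left(I,T \right)} = 8 + 5 = 13$)
$Y{\left(z \right)} = 1$ ($Y{\left(z \right)} = \frac{2 z}{2 z} = 2 z \frac{1}{2 z} = 1$)
$O{\left(c \right)} = 13$
$\left(O{\left(Y{\left(-2 \right)} \right)} - 14\right) 144 = \left(13 - 14\right) 144 = \left(-1\right) 144 = -144$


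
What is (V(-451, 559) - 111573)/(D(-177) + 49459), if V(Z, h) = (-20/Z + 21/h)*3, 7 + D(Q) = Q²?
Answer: -9376165168/6788539043 ≈ -1.3812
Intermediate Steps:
D(Q) = -7 + Q²
V(Z, h) = -60/Z + 63/h
(V(-451, 559) - 111573)/(D(-177) + 49459) = ((-60/(-451) + 63/559) - 111573)/((-7 + (-177)²) + 49459) = ((-60*(-1/451) + 63*(1/559)) - 111573)/((-7 + 31329) + 49459) = ((60/451 + 63/559) - 111573)/(31322 + 49459) = (61953/252109 - 111573)/80781 = -28128495504/252109*1/80781 = -9376165168/6788539043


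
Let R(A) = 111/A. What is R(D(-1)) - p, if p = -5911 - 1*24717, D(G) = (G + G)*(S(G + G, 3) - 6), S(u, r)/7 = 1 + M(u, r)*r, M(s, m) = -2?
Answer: 2511607/82 ≈ 30629.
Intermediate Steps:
S(u, r) = 7 - 14*r (S(u, r) = 7*(1 - 2*r) = 7 - 14*r)
D(G) = -82*G (D(G) = (G + G)*((7 - 14*3) - 6) = (2*G)*((7 - 42) - 6) = (2*G)*(-35 - 6) = (2*G)*(-41) = -82*G)
p = -30628 (p = -5911 - 24717 = -30628)
R(D(-1)) - p = 111/((-82*(-1))) - 1*(-30628) = 111/82 + 30628 = 2511607/82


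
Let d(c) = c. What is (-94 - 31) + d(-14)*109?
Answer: -1651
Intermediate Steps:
(-94 - 31) + d(-14)*109 = (-94 - 31) - 14*109 = -125 - 1526 = -1651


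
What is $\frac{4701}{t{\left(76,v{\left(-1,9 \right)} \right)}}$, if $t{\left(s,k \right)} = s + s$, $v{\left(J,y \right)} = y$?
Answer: $\frac{4701}{152} \approx 30.928$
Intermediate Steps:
$t{\left(s,k \right)} = 2 s$
$\frac{4701}{t{\left(76,v{\left(-1,9 \right)} \right)}} = \frac{4701}{2 \cdot 76} = \frac{4701}{152}$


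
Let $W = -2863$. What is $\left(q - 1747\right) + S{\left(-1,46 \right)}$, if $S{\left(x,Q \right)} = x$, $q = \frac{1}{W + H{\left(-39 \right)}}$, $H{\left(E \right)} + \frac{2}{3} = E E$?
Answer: $- \frac{7040947}{4028} \approx -1748.0$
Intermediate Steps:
$H{\left(E \right)} = - \frac{2}{3} + E^{2}$ ($H{\left(E \right)} = - \frac{2}{3} + E E = - \frac{2}{3} + E^{2}$)
$q = - \frac{3}{4028}$ ($q = \frac{1}{-2863 - \left(\frac{2}{3} - \left(-39\right)^{2}\right)} = \frac{1}{-2863 + \left(- \frac{2}{3} + 1521\right)} = \frac{1}{-2863 + \frac{4561}{3}} = \frac{1}{- \frac{4028}{3}} = - \frac{3}{4028} \approx -0.00074479$)
$\left(q - 1747\right) + S{\left(-1,46 \right)} = \left(- \frac{3}{4028} - 1747\right) - 1 = - \frac{7036919}{4028} - 1 = - \frac{7040947}{4028}$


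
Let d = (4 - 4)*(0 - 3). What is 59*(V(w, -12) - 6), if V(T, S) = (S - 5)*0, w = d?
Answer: -354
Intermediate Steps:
d = 0 (d = 0*(-3) = 0)
w = 0
V(T, S) = 0 (V(T, S) = (-5 + S)*0 = 0)
59*(V(w, -12) - 6) = 59*(0 - 6) = 59*(-6) = -354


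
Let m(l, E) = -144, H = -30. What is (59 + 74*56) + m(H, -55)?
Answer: 4059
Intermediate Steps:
(59 + 74*56) + m(H, -55) = (59 + 74*56) - 144 = (59 + 4144) - 144 = 4203 - 144 = 4059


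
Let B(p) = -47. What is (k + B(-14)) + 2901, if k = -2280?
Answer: 574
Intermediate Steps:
(k + B(-14)) + 2901 = (-2280 - 47) + 2901 = -2327 + 2901 = 574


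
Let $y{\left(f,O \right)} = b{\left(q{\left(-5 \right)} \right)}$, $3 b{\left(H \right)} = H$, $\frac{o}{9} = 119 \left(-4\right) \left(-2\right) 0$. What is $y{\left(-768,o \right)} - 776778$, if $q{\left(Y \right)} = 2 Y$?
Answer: $- \frac{2330344}{3} \approx -7.7678 \cdot 10^{5}$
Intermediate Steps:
$o = 0$ ($o = 9 \cdot 119 \left(-4\right) \left(-2\right) 0 = 9 \cdot 119 \cdot 8 \cdot 0 = 9 \cdot 119 \cdot 0 = 9 \cdot 0 = 0$)
$b{\left(H \right)} = \frac{H}{3}$
$y{\left(f,O \right)} = - \frac{10}{3}$ ($y{\left(f,O \right)} = \frac{2 \left(-5\right)}{3} = \frac{1}{3} \left(-10\right) = - \frac{10}{3}$)
$y{\left(-768,o \right)} - 776778 = - \frac{10}{3} - 776778 = - \frac{2330344}{3}$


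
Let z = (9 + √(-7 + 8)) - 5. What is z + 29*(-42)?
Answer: -1213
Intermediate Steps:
z = 5 (z = (9 + √1) - 5 = (9 + 1) - 5 = 10 - 5 = 5)
z + 29*(-42) = 5 + 29*(-42) = 5 - 1218 = -1213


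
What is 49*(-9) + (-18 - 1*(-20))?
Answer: -439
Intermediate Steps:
49*(-9) + (-18 - 1*(-20)) = -441 + (-18 + 20) = -441 + 2 = -439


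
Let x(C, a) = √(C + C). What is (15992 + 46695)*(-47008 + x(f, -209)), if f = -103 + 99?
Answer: -2946790496 + 125374*I*√2 ≈ -2.9468e+9 + 1.7731e+5*I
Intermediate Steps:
f = -4
x(C, a) = √2*√C (x(C, a) = √(2*C) = √2*√C)
(15992 + 46695)*(-47008 + x(f, -209)) = (15992 + 46695)*(-47008 + √2*√(-4)) = 62687*(-47008 + √2*(2*I)) = 62687*(-47008 + 2*I*√2) = -2946790496 + 125374*I*√2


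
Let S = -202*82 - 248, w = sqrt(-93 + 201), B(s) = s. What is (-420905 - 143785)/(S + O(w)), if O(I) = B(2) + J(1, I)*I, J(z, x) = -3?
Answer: 2373109725/70643782 - 2541105*sqrt(3)/70643782 ≈ 33.530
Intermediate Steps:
w = 6*sqrt(3) (w = sqrt(108) = 6*sqrt(3) ≈ 10.392)
S = -16812 (S = -16564 - 248 = -16812)
O(I) = 2 - 3*I
(-420905 - 143785)/(S + O(w)) = (-420905 - 143785)/(-16812 + (2 - 18*sqrt(3))) = -564690/(-16812 + (2 - 18*sqrt(3))) = -564690/(-16810 - 18*sqrt(3))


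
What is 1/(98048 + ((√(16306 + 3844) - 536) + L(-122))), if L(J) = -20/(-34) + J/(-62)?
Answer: 27082620117/2640944079169891 - 1388645*√806/2640944079169891 ≈ 1.0240e-5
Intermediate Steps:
L(J) = 10/17 - J/62 (L(J) = -20*(-1/34) + J*(-1/62) = 10/17 - J/62)
1/(98048 + ((√(16306 + 3844) - 536) + L(-122))) = 1/(98048 + ((√(16306 + 3844) - 536) + (10/17 - 1/62*(-122)))) = 1/(98048 + ((√20150 - 536) + (10/17 + 61/31))) = 1/(98048 + ((5*√806 - 536) + 1347/527)) = 1/(98048 + ((-536 + 5*√806) + 1347/527)) = 1/(98048 + (-281125/527 + 5*√806)) = 1/(51390171/527 + 5*√806)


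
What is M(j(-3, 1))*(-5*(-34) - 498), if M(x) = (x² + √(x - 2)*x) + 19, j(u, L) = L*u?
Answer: -9184 + 984*I*√5 ≈ -9184.0 + 2200.3*I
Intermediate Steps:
M(x) = 19 + x² + x*√(-2 + x) (M(x) = (x² + √(-2 + x)*x) + 19 = (x² + x*√(-2 + x)) + 19 = 19 + x² + x*√(-2 + x))
M(j(-3, 1))*(-5*(-34) - 498) = (19 + (1*(-3))² + (1*(-3))*√(-2 + 1*(-3)))*(-5*(-34) - 498) = (19 + (-3)² - 3*√(-2 - 3))*(170 - 498) = (19 + 9 - 3*I*√5)*(-328) = (28 - 3*I*√5)*(-328) = -9184 + 984*I*√5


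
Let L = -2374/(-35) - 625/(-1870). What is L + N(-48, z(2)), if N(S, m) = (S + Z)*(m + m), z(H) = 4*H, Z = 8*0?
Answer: -9160869/13090 ≈ -699.84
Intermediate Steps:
Z = 0
N(S, m) = 2*S*m (N(S, m) = (S + 0)*(m + m) = S*(2*m) = 2*S*m)
L = 892251/13090 (L = -2374*(-1/35) - 625*(-1/1870) = 2374/35 + 125/374 = 892251/13090 ≈ 68.163)
L + N(-48, z(2)) = 892251/13090 + 2*(-48)*(4*2) = 892251/13090 + 2*(-48)*8 = 892251/13090 - 768 = -9160869/13090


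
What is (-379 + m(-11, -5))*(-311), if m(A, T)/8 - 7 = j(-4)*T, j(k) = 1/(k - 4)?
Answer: 98898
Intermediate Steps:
j(k) = 1/(-4 + k)
m(A, T) = 56 - T (m(A, T) = 56 + 8*(T/(-4 - 4)) = 56 + 8*(T/(-8)) = 56 + 8*(-T/8) = 56 - T)
(-379 + m(-11, -5))*(-311) = (-379 + (56 - 1*(-5)))*(-311) = (-379 + (56 + 5))*(-311) = (-379 + 61)*(-311) = -318*(-311) = 98898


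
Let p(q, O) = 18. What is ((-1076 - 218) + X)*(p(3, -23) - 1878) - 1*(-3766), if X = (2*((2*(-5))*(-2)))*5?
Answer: 2038606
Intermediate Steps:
X = 200 (X = (2*(-10*(-2)))*5 = (2*20)*5 = 40*5 = 200)
((-1076 - 218) + X)*(p(3, -23) - 1878) - 1*(-3766) = ((-1076 - 218) + 200)*(18 - 1878) - 1*(-3766) = (-1294 + 200)*(-1860) + 3766 = -1094*(-1860) + 3766 = 2034840 + 3766 = 2038606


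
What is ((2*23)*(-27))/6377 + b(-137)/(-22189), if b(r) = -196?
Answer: -26308846/141499253 ≈ -0.18593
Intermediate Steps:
((2*23)*(-27))/6377 + b(-137)/(-22189) = ((2*23)*(-27))/6377 - 196/(-22189) = (46*(-27))*(1/6377) - 196*(-1/22189) = -1242*1/6377 + 196/22189 = -1242/6377 + 196/22189 = -26308846/141499253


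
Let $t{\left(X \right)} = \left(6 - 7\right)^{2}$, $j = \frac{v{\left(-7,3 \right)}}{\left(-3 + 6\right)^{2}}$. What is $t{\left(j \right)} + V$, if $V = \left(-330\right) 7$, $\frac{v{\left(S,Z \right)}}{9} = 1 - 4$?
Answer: $-2309$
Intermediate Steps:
$v{\left(S,Z \right)} = -27$ ($v{\left(S,Z \right)} = 9 \left(1 - 4\right) = 9 \left(-3\right) = -27$)
$V = -2310$
$j = -3$ ($j = - \frac{27}{\left(-3 + 6\right)^{2}} = - \frac{27}{3^{2}} = - \frac{27}{9} = \left(-27\right) \frac{1}{9} = -3$)
$t{\left(X \right)} = 1$ ($t{\left(X \right)} = \left(-1\right)^{2} = 1$)
$t{\left(j \right)} + V = 1 - 2310 = -2309$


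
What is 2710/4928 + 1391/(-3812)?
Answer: 434459/2348192 ≈ 0.18502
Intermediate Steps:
2710/4928 + 1391/(-3812) = 2710*(1/4928) + 1391*(-1/3812) = 1355/2464 - 1391/3812 = 434459/2348192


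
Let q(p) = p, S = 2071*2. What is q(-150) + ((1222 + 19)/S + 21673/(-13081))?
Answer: -8200761345/54181502 ≈ -151.36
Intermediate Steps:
S = 4142
q(-150) + ((1222 + 19)/S + 21673/(-13081)) = -150 + ((1222 + 19)/4142 + 21673/(-13081)) = -150 + (1241*(1/4142) + 21673*(-1/13081)) = -150 + (1241/4142 - 21673/13081) = -150 - 73536045/54181502 = -8200761345/54181502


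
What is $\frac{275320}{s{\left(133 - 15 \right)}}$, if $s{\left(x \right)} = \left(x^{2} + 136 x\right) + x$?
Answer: $\frac{27532}{3009} \approx 9.1499$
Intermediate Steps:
$s{\left(x \right)} = x^{2} + 137 x$
$\frac{275320}{s{\left(133 - 15 \right)}} = \frac{275320}{\left(133 - 15\right) \left(137 + \left(133 - 15\right)\right)} = \frac{275320}{118 \left(137 + 118\right)} = \frac{275320}{118 \cdot 255} = \frac{275320}{30090} = 275320 \cdot \frac{1}{30090} = \frac{27532}{3009}$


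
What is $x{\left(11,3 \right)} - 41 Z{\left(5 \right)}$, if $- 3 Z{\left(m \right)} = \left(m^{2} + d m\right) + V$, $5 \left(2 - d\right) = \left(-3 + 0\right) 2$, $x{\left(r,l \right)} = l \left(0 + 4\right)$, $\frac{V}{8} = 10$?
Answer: $\frac{4997}{3} \approx 1665.7$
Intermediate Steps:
$V = 80$ ($V = 8 \cdot 10 = 80$)
$x{\left(r,l \right)} = 4 l$ ($x{\left(r,l \right)} = l 4 = 4 l$)
$d = \frac{16}{5}$ ($d = 2 - \frac{\left(-3 + 0\right) 2}{5} = 2 - \frac{\left(-3\right) 2}{5} = 2 - - \frac{6}{5} = 2 + \frac{6}{5} = \frac{16}{5} \approx 3.2$)
$Z{\left(m \right)} = - \frac{80}{3} - \frac{16 m}{15} - \frac{m^{2}}{3}$ ($Z{\left(m \right)} = - \frac{\left(m^{2} + \frac{16 m}{5}\right) + 80}{3} = - \frac{80 + m^{2} + \frac{16 m}{5}}{3} = - \frac{80}{3} - \frac{16 m}{15} - \frac{m^{2}}{3}$)
$x{\left(11,3 \right)} - 41 Z{\left(5 \right)} = 4 \cdot 3 - 41 \left(- \frac{80}{3} - \frac{16}{3} - \frac{5^{2}}{3}\right) = 12 - 41 \left(- \frac{80}{3} - \frac{16}{3} - \frac{25}{3}\right) = 12 - - \frac{4961}{3} = 12 + \frac{4961}{3} = \frac{4997}{3}$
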